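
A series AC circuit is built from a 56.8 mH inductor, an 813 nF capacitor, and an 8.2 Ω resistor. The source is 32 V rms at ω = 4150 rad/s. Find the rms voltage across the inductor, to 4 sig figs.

123.2 V

X_L = ωL = 235.7 Ω
X_C = 1/(ωC) = 296.4 Ω
Net reactance X = X_L − X_C = -60.67 Ω
Z = 8.200 − j60.67 Ω
|Z| = √(8.200² + 60.67²) = 61.22 Ω
I = V/|Z| = 522.7 mA
V_L = I·|Z_L| = 0.5227 × 235.7 = 123.2 V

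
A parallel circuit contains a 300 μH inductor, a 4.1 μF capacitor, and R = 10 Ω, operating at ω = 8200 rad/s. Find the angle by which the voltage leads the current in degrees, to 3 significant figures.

X_L = ωL = 2.46 Ω
X_C = 1/(ωC) = 29.7 Ω
Parallel: admittances add. Y = 1/R + 1/(jωL) + jωC
Y = (0.100 − j0.373) S
|Y| = 0.386 S → |Z| = 1/|Y| = 2.59 Ω, ∠Z = −∠Y = 75.0°

75.0°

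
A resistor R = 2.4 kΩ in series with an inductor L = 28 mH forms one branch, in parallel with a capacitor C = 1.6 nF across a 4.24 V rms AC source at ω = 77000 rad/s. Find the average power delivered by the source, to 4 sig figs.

4.145 mW

X_L = ωL = 2156 Ω
X_C = 1/(ωC) = 8117 Ω
Branch 1 (R+jX_L): Z₁ = 2400 + j2156 Ω, |Z₁| = 3226 Ω
Branch 2 (−jX_C): Z₂ = −j8117 Ω
Parallel: Z = Z₁Z₂/(Z₁+Z₂), |Z| = 4075 Ω, ∠Z = 20.00°
I = V/|Z| = 1.040 mA
P = VI cos φ = 4.24 × 0.001040 × cos(20.00°) = 4.145 mW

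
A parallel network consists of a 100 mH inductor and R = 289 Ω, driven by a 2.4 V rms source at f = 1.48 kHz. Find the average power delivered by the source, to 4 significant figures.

19.93 mW

ω = 2πf = 9299 rad/s
X_L = ωL = 929.9 Ω
Parallel: admittances add. Y = 1/R + 1/(jωL)
Y = (0.003460 − j0.001075) S
|Y| = 0.003623 S → |Z| = 1/|Y| = 276.0 Ω, ∠Z = −∠Y = 17.26°
I = V/|Z| = 8.696 mA
P = VI cos φ = 2.4 × 0.008696 × cos(17.26°) = 19.93 mW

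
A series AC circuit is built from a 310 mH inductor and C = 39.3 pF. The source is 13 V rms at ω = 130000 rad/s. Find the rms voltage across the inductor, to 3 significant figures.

X_L = ωL = 40300 Ω
X_C = 1/(ωC) = 196000 Ω
Net reactance X = X_L − X_C = -155000 Ω
Z = − j155000 Ω
|Z| = √(0² + 155000²) = 155000 Ω
I = V/|Z| = 83.6 μA
V_L = I·|Z_L| = 8.36e-05 × 40300 = 3.37 V

3.37 V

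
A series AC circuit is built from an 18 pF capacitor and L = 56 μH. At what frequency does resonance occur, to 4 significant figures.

ω₀ = 1/√(LC) = 1/√(5.6e-05 × 1.8e-11) = 3.15e+07 rad/s
f₀ = ω₀/(2π) = 5.013 MHz

5.013 MHz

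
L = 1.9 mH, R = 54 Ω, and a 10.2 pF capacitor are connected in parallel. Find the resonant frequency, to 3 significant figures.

ω₀ = 1/√(LC) = 1/√(0.0019 × 1.02e-11) = 7.183e+06 rad/s
f₀ = ω₀/(2π) = 1.14 MHz

1.14 MHz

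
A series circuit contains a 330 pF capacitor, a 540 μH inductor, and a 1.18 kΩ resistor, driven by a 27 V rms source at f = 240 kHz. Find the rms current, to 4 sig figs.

16.08 mA

ω = 2πf = 1.508e+06 rad/s
X_L = ωL = 814.3 Ω
X_C = 1/(ωC) = 2010 Ω
Net reactance X = X_L − X_C = -1195 Ω
Z = 1180 − j1195 Ω
|Z| = √(1180² + 1195²) = 1680 Ω
I = V/|Z| = 27/1680 = 16.08 mA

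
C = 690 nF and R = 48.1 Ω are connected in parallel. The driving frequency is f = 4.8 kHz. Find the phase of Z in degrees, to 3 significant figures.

ω = 2πf = 30160 rad/s
X_C = 1/(ωC) = 48.1 Ω
Parallel: admittances add. Y = 1/R + jωC
Y = (0.0208 + j0.0208) S
|Y| = 0.0294 S → |Z| = 1/|Y| = 34.0 Ω, ∠Z = −∠Y = -45.0°

-45.0°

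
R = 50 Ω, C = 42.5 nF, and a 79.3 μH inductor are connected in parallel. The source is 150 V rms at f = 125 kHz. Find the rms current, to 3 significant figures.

ω = 2πf = 785400 rad/s
X_L = ωL = 62.3 Ω
X_C = 1/(ωC) = 30.0 Ω
Parallel: admittances add. Y = 1/R + 1/(jωL) + jωC
Y = (0.0200 + j0.0173) S
|Y| = 0.0265 S → |Z| = 1/|Y| = 37.8 Ω, ∠Z = −∠Y = -40.9°
I = V/|Z| = 150/37.8 = 3.97 A

3.97 A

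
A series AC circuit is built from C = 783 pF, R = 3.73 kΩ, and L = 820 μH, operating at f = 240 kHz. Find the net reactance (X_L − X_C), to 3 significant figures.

ω = 2πf = 1.508e+06 rad/s
X_L = ωL = 1240 Ω
X_C = 1/(ωC) = 847 Ω
X = 1240 − 847 = 390 Ω

390 Ω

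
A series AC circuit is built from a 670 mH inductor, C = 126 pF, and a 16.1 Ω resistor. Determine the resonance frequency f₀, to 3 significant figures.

ω₀ = 1/√(LC) = 1/√(0.67 × 1.26e-10) = 108800 rad/s
f₀ = ω₀/(2π) = 17.3 kHz

17.3 kHz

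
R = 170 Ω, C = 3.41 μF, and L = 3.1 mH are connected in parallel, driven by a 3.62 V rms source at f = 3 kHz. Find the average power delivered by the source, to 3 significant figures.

77.1 mW

ω = 2πf = 18850 rad/s
X_L = ωL = 58.4 Ω
X_C = 1/(ωC) = 15.6 Ω
Parallel: admittances add. Y = 1/R + 1/(jωL) + jωC
Y = (0.00588 + j0.0472) S
|Y| = 0.0475 S → |Z| = 1/|Y| = 21.0 Ω, ∠Z = −∠Y = -82.9°
I = V/|Z| = 172 mA
P = VI cos φ = 3.62 × 0.172 × cos(-82.9°) = 77.1 mW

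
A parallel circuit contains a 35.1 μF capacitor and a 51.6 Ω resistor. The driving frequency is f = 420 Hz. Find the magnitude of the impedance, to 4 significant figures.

10.57 Ω

ω = 2πf = 2639 rad/s
X_C = 1/(ωC) = 10.80 Ω
Parallel: admittances add. Y = 1/R + jωC
Y = (0.01938 + j0.09263) S
|Y| = 0.09463 S → |Z| = 1/|Y| = 10.57 Ω, ∠Z = −∠Y = -78.18°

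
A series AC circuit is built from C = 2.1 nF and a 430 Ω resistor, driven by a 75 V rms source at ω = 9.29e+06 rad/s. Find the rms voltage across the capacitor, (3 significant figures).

8.88 V

X_C = 1/(ωC) = 51.3 Ω
Z = 430 − j51.3 Ω
|Z| = √(430² + 51.3²) = 433 Ω
I = V/|Z| = 173 mA
V_C = I·|Z_C| = 0.173 × 51.3 = 8.88 V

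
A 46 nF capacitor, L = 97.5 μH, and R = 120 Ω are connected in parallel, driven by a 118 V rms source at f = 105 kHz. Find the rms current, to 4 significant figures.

2.004 A

ω = 2πf = 659700 rad/s
X_L = ωL = 64.32 Ω
X_C = 1/(ωC) = 32.95 Ω
Parallel: admittances add. Y = 1/R + 1/(jωL) + jωC
Y = (0.008333 + j0.01480) S
|Y| = 0.01699 S → |Z| = 1/|Y| = 58.87 Ω, ∠Z = −∠Y = -60.62°
I = V/|Z| = 118/58.87 = 2.004 A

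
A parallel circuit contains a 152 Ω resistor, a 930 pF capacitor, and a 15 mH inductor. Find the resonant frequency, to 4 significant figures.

ω₀ = 1/√(LC) = 1/√(0.015 × 9.3e-10) = 267700 rad/s
f₀ = ω₀/(2π) = 42.61 kHz

42.61 kHz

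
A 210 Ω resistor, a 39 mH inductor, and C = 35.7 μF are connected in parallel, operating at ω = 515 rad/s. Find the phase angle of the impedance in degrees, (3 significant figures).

81.4°

X_L = ωL = 20.1 Ω
X_C = 1/(ωC) = 54.4 Ω
Parallel: admittances add. Y = 1/R + 1/(jωL) + jωC
Y = (0.00476 − j0.0314) S
|Y| = 0.0318 S → |Z| = 1/|Y| = 31.5 Ω, ∠Z = −∠Y = 81.4°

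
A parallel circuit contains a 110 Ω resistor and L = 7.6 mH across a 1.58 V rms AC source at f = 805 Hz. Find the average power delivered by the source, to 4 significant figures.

22.69 mW

ω = 2πf = 5058 rad/s
X_L = ωL = 38.44 Ω
Parallel: admittances add. Y = 1/R + 1/(jωL)
Y = (0.009091 − j0.02601) S
|Y| = 0.02756 S → |Z| = 1/|Y| = 36.29 Ω, ∠Z = −∠Y = 70.74°
I = V/|Z| = 43.54 mA
P = VI cos φ = 1.58 × 0.04354 × cos(70.74°) = 22.69 mW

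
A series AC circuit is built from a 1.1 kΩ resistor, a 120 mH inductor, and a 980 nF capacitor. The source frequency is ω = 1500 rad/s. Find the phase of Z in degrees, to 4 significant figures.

-24.46°

X_L = ωL = 180.0 Ω
X_C = 1/(ωC) = 680.3 Ω
Net reactance X = X_L − X_C = -500.3 Ω
Z = 1100 − j500.3 Ω
|Z| = √(1100² + 500.3²) = 1208 Ω
∠Z = arctan(-500.3/1100) = -24.46°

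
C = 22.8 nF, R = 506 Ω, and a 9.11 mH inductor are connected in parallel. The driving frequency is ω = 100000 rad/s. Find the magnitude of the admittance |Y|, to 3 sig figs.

2.30 mS

X_L = ωL = 911 Ω
X_C = 1/(ωC) = 439 Ω
Parallel: admittances add. Y = 1/R + 1/(jωL) + jωC
Y = (0.00198 + j0.00118) S
|Y| = 0.00230 S → |Z| = 1/|Y| = 434 Ω, ∠Z = −∠Y = -30.9°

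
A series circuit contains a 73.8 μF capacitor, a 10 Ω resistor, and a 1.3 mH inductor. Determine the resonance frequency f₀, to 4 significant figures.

ω₀ = 1/√(LC) = 1/√(0.0013 × 7.38e-05) = 3228 rad/s
f₀ = ω₀/(2π) = 513.8 Hz

513.8 Hz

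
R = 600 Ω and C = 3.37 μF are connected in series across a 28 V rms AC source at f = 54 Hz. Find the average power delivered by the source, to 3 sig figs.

418 mW

ω = 2πf = 339.3 rad/s
X_C = 1/(ωC) = 875 Ω
Z = 600 − j875 Ω
|Z| = √(600² + 875²) = 1060 Ω
∠Z = arctan(-875/600) = -55.5°
I = V/|Z| = 26.4 mA
P = VI cos φ = 28 × 0.0264 × cos(-55.5°) = 418 mW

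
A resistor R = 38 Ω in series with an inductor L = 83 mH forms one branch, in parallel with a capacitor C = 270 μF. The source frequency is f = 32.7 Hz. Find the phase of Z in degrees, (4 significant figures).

ω = 2πf = 205.5 rad/s
X_L = ωL = 17.05 Ω
X_C = 1/(ωC) = 18.03 Ω
Branch 1 (R+jX_L): Z₁ = 38.00 + j17.05 Ω, |Z₁| = 41.65 Ω
Branch 2 (−jX_C): Z₂ = −j18.03 Ω
Parallel: Z = Z₁Z₂/(Z₁+Z₂), |Z| = 19.75 Ω, ∠Z = -64.36°

-64.36°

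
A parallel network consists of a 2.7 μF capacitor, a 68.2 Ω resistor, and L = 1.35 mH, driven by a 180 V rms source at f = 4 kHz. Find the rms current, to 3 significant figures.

ω = 2πf = 25130 rad/s
X_L = ωL = 33.9 Ω
X_C = 1/(ωC) = 14.7 Ω
Parallel: admittances add. Y = 1/R + 1/(jωL) + jωC
Y = (0.0147 + j0.0384) S
|Y| = 0.0411 S → |Z| = 1/|Y| = 24.3 Ω, ∠Z = −∠Y = -69.1°
I = V/|Z| = 180/24.3 = 7.40 A

7.40 A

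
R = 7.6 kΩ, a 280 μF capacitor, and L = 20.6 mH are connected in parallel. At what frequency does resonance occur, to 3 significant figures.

ω₀ = 1/√(LC) = 1/√(0.0206 × 0.00028) = 416.4 rad/s
f₀ = ω₀/(2π) = 66.3 Hz

66.3 Hz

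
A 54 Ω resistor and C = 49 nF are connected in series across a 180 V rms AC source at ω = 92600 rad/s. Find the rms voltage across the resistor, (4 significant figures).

42.84 V

X_C = 1/(ωC) = 220.4 Ω
Z = 54.00 − j220.4 Ω
|Z| = √(54.00² + 220.4²) = 226.9 Ω
I = V/|Z| = 793.3 mA
V_R = I·|Z_R| = 0.7933 × 54.00 = 42.84 V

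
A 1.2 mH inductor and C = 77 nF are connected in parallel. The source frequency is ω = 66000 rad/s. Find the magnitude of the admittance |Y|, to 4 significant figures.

X_L = ωL = 79.20 Ω
X_C = 1/(ωC) = 196.8 Ω
Parallel: admittances add. Y = 1/(jωL) + jωC
Y = (0 − j0.007544) S
|Y| = 0.007544 S → |Z| = 1/|Y| = 132.6 Ω, ∠Z = −∠Y = 90.00°

7.544 mS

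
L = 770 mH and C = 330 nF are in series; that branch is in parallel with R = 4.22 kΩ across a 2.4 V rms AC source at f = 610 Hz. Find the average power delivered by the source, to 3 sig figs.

1.36 mW

ω = 2πf = 3833 rad/s
X_L = ωL = 2950 Ω
X_C = 1/(ωC) = 791 Ω
Branch 1: Z₁ = R = 4220 Ω
Branch 2 (series LC): Z₂ = j(X_L − X_C) = j2160 Ω
Parallel: Z = Z₁Z₂/(Z₁+Z₂), |Z| = 1920 Ω, ∠Z = 62.9°
I = V/|Z| = 1.25 mA
P = VI cos φ = 2.4 × 0.00125 × cos(62.9°) = 1.36 mW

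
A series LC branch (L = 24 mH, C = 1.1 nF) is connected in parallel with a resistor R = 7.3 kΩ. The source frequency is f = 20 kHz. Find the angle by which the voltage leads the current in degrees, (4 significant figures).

-59.98°

ω = 2πf = 125700 rad/s
X_L = ωL = 3016 Ω
X_C = 1/(ωC) = 7234 Ω
Branch 1: Z₁ = R = 7300 Ω
Branch 2 (series LC): Z₂ = j(X_L − X_C) = −j4218 Ω
Parallel: Z = Z₁Z₂/(Z₁+Z₂), |Z| = 3652 Ω, ∠Z = -59.98°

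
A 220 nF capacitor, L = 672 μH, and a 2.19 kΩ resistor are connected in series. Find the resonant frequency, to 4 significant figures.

13.09 kHz

ω₀ = 1/√(LC) = 1/√(0.000672 × 2.2e-07) = 82240 rad/s
f₀ = ω₀/(2π) = 13.09 kHz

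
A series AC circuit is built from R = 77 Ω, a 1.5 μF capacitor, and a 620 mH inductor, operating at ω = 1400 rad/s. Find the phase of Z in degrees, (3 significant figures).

X_L = ωL = 868 Ω
X_C = 1/(ωC) = 476 Ω
Net reactance X = X_L − X_C = 392 Ω
Z = 77.0 + j392 Ω
|Z| = √(77.0² + 392²) = 399 Ω
∠Z = arctan(392/77.0) = 78.9°

78.9°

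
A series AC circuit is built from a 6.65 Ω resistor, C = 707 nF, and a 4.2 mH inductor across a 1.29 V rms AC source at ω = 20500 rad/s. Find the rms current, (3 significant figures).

X_L = ωL = 86.1 Ω
X_C = 1/(ωC) = 69.0 Ω
Net reactance X = X_L − X_C = 17.1 Ω
Z = 6.65 + j17.1 Ω
|Z| = √(6.65² + 17.1²) = 18.4 Ω
I = V/|Z| = 1.29/18.4 = 70.3 mA

70.3 mA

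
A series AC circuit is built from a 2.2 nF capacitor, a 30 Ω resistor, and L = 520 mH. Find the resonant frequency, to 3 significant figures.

ω₀ = 1/√(LC) = 1/√(0.52 × 2.2e-09) = 29570 rad/s
f₀ = ω₀/(2π) = 4.71 kHz

4.71 kHz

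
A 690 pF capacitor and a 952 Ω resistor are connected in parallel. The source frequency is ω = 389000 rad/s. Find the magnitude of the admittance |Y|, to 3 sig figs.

1.08 mS

X_C = 1/(ωC) = 3730 Ω
Parallel: admittances add. Y = 1/R + jωC
Y = (0.00105 + j0.000268) S
|Y| = 0.00108 S → |Z| = 1/|Y| = 922 Ω, ∠Z = −∠Y = -14.3°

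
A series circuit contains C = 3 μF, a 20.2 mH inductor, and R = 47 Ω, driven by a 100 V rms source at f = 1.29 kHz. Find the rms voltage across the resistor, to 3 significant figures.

35.8 V

ω = 2πf = 8105 rad/s
X_L = ωL = 164 Ω
X_C = 1/(ωC) = 41.1 Ω
Net reactance X = X_L − X_C = 123 Ω
Z = 47.0 + j123 Ω
|Z| = √(47.0² + 123²) = 131 Ω
I = V/|Z| = 762 mA
V_R = I·|Z_R| = 0.762 × 47.0 = 35.8 V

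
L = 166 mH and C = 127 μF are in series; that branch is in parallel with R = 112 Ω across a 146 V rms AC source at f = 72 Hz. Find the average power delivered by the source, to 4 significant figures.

ω = 2πf = 452.4 rad/s
X_L = ωL = 75.10 Ω
X_C = 1/(ωC) = 17.41 Ω
Branch 1: Z₁ = R = 112.0 Ω
Branch 2 (series LC): Z₂ = j(X_L − X_C) = j57.69 Ω
Parallel: Z = Z₁Z₂/(Z₁+Z₂), |Z| = 51.29 Ω, ∠Z = 62.75°
I = V/|Z| = 2.847 A
P = VI cos φ = 146 × 2.847 × cos(62.75°) = 190.3 W

190.3 W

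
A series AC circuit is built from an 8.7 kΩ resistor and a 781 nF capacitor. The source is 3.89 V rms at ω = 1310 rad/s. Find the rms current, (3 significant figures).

X_C = 1/(ωC) = 977 Ω
Z = 8700 − j977 Ω
|Z| = √(8700² + 977²) = 8750 Ω
I = V/|Z| = 3.89/8750 = 444 μA

444 μA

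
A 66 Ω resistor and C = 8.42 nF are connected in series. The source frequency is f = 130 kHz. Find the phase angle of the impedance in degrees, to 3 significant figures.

-65.6°

ω = 2πf = 816800 rad/s
X_C = 1/(ωC) = 145 Ω
Z = 66.0 − j145 Ω
|Z| = √(66.0² + 145²) = 160 Ω
∠Z = arctan(-145/66.0) = -65.6°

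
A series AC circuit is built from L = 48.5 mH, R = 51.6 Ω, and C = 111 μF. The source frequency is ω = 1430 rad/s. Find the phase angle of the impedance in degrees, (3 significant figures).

50.7°

X_L = ωL = 69.4 Ω
X_C = 1/(ωC) = 6.30 Ω
Net reactance X = X_L − X_C = 63.1 Ω
Z = 51.6 + j63.1 Ω
|Z| = √(51.6² + 63.1²) = 81.5 Ω
∠Z = arctan(63.1/51.6) = 50.7°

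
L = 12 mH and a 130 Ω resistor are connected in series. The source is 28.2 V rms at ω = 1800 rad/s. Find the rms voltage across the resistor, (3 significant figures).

27.8 V

X_L = ωL = 21.6 Ω
Z = 130 + j21.6 Ω
|Z| = √(130² + 21.6²) = 132 Ω
I = V/|Z| = 214 mA
V_R = I·|Z_R| = 0.214 × 130 = 27.8 V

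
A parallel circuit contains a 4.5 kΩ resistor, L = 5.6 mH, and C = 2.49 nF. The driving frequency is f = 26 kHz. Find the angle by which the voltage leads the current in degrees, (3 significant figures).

ω = 2πf = 163400 rad/s
X_L = ωL = 915 Ω
X_C = 1/(ωC) = 2460 Ω
Parallel: admittances add. Y = 1/R + 1/(jωL) + jωC
Y = (0.000222 − j0.000686) S
|Y| = 0.000721 S → |Z| = 1/|Y| = 1390 Ω, ∠Z = −∠Y = 72.1°

72.1°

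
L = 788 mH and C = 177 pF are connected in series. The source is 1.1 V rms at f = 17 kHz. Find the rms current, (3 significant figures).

ω = 2πf = 106800 rad/s
X_L = ωL = 84200 Ω
X_C = 1/(ωC) = 52900 Ω
Net reactance X = X_L − X_C = 31300 Ω
Z = j31300 Ω
|Z| = √(0² + 31300²) = 31300 Ω
I = V/|Z| = 1.1/31300 = 35.2 μA

35.2 μA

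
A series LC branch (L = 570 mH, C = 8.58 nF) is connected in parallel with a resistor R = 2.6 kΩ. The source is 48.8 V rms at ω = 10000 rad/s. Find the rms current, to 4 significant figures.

X_L = ωL = 5700 Ω
X_C = 1/(ωC) = 11660 Ω
Branch 1: Z₁ = R = 2600 Ω
Branch 2 (series LC): Z₂ = j(X_L − X_C) = −j5955 Ω
Parallel: Z = Z₁Z₂/(Z₁+Z₂), |Z| = 2383 Ω, ∠Z = -23.59°
I = V/|Z| = 48.8/2383 = 20.48 mA

20.48 mA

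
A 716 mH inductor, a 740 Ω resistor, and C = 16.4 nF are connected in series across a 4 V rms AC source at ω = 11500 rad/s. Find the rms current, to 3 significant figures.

X_L = ωL = 8230 Ω
X_C = 1/(ωC) = 5300 Ω
Net reactance X = X_L − X_C = 2930 Ω
Z = 740 + j2930 Ω
|Z| = √(740² + 2930²) = 3020 Ω
I = V/|Z| = 4/3020 = 1.32 mA

1.32 mA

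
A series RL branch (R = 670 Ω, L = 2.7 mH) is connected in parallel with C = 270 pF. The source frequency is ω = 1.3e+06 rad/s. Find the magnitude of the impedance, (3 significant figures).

10800 Ω

X_L = ωL = 3510 Ω
X_C = 1/(ωC) = 2850 Ω
Branch 1 (R+jX_L): Z₁ = 670 + j3510 Ω, |Z₁| = 3570 Ω
Branch 2 (−jX_C): Z₂ = −j2850 Ω
Parallel: Z = Z₁Z₂/(Z₁+Z₂), |Z| = 10800 Ω, ∠Z = -55.4°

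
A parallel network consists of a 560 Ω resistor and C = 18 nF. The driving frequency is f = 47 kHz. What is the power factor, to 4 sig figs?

0.3185

ω = 2πf = 295300 rad/s
X_C = 1/(ωC) = 188.1 Ω
Parallel: admittances add. Y = 1/R + jωC
Y = (0.001786 + j0.005316) S
|Y| = 0.005608 S → |Z| = 1/|Y| = 178.3 Ω, ∠Z = −∠Y = -71.43°
cos φ = cos(-71.43°) = 0.3185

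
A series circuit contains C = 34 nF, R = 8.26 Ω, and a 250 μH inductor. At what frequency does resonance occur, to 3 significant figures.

ω₀ = 1/√(LC) = 1/√(0.00025 × 3.4e-08) = 343000 rad/s
f₀ = ω₀/(2π) = 54.6 kHz

54.6 kHz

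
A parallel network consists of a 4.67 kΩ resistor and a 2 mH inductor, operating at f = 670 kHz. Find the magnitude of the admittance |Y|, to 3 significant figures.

ω = 2πf = 4.21e+06 rad/s
X_L = ωL = 8420 Ω
Parallel: admittances add. Y = 1/R + 1/(jωL)
Y = (0.000214 − j0.000119) S
|Y| = 0.000245 S → |Z| = 1/|Y| = 4080 Ω, ∠Z = −∠Y = 29.0°

245 μS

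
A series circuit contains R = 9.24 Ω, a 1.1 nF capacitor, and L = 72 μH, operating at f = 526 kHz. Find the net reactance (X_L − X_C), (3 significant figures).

ω = 2πf = 3.305e+06 rad/s
X_L = ωL = 238 Ω
X_C = 1/(ωC) = 275 Ω
X = 238 − 275 = -37.1 Ω

-37.1 Ω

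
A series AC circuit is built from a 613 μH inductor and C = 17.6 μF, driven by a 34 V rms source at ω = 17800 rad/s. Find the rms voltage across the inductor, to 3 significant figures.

X_L = ωL = 10.9 Ω
X_C = 1/(ωC) = 3.19 Ω
Net reactance X = X_L − X_C = 7.72 Ω
Z = j7.72 Ω
|Z| = √(0² + 7.72²) = 7.72 Ω
I = V/|Z| = 4.40 A
V_L = I·|Z_L| = 4.40 × 10.9 = 48.1 V

48.1 V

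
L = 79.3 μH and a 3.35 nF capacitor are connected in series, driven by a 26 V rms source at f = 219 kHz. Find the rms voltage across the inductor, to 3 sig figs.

ω = 2πf = 1.376e+06 rad/s
X_L = ωL = 109 Ω
X_C = 1/(ωC) = 217 Ω
Net reactance X = X_L − X_C = -108 Ω
Z = − j108 Ω
|Z| = √(0² + 108²) = 108 Ω
I = V/|Z| = 241 mA
V_L = I·|Z_L| = 0.241 × 109 = 26.3 V

26.3 V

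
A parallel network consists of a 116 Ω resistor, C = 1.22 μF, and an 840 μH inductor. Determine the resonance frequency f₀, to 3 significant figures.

ω₀ = 1/√(LC) = 1/√(0.00084 × 1.22e-06) = 31240 rad/s
f₀ = ω₀/(2π) = 4.97 kHz

4.97 kHz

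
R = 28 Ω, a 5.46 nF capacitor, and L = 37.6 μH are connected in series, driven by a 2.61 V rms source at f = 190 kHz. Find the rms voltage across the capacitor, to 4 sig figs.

3.572 V

ω = 2πf = 1.194e+06 rad/s
X_L = ωL = 44.89 Ω
X_C = 1/(ωC) = 153.4 Ω
Net reactance X = X_L − X_C = -108.5 Ω
Z = 28.00 − j108.5 Ω
|Z| = √(28.00² + 108.5²) = 112.1 Ω
I = V/|Z| = 23.29 mA
V_C = I·|Z_C| = 0.02329 × 153.4 = 3.572 V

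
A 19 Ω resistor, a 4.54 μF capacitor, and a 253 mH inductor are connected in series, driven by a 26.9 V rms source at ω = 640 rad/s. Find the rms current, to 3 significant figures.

X_L = ωL = 162 Ω
X_C = 1/(ωC) = 344 Ω
Net reactance X = X_L − X_C = -182 Ω
Z = 19.0 − j182 Ω
|Z| = √(19.0² + 182²) = 183 Ω
I = V/|Z| = 26.9/183 = 147 mA

147 mA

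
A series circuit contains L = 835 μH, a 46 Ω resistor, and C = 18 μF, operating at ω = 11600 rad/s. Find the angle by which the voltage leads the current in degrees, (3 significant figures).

X_L = ωL = 9.69 Ω
X_C = 1/(ωC) = 4.79 Ω
Net reactance X = X_L − X_C = 4.90 Ω
Z = 46.0 + j4.90 Ω
|Z| = √(46.0² + 4.90²) = 46.3 Ω
∠Z = arctan(4.90/46.0) = 6.08°

6.08°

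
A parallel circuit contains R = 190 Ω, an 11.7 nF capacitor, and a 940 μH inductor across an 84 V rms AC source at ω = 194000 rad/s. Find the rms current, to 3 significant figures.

X_L = ωL = 182 Ω
X_C = 1/(ωC) = 441 Ω
Parallel: admittances add. Y = 1/R + 1/(jωL) + jωC
Y = (0.00526 − j0.00321) S
|Y| = 0.00617 S → |Z| = 1/|Y| = 162 Ω, ∠Z = −∠Y = 31.4°
I = V/|Z| = 84/162 = 518 mA

518 mA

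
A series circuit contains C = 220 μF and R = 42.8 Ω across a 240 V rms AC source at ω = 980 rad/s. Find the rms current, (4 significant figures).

X_C = 1/(ωC) = 4.638 Ω
Z = 42.80 − j4.638 Ω
|Z| = √(42.80² + 4.638²) = 43.05 Ω
I = V/|Z| = 240/43.05 = 5.575 A

5.575 A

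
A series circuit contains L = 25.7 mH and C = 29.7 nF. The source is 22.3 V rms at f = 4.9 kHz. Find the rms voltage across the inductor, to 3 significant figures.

58.4 V

ω = 2πf = 30790 rad/s
X_L = ωL = 791 Ω
X_C = 1/(ωC) = 1090 Ω
Net reactance X = X_L − X_C = -302 Ω
Z = − j302 Ω
|Z| = √(0² + 302²) = 302 Ω
I = V/|Z| = 73.7 mA
V_L = I·|Z_L| = 0.0737 × 791 = 58.4 V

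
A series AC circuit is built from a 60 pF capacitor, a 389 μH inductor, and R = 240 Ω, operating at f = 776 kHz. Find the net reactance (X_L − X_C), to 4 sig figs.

-1522 Ω

ω = 2πf = 4.876e+06 rad/s
X_L = ωL = 1897 Ω
X_C = 1/(ωC) = 3418 Ω
X = 1897 − 3418 = -1522 Ω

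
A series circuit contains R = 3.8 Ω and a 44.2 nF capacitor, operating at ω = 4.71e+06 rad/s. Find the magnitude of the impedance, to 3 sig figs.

6.12 Ω

X_C = 1/(ωC) = 4.80 Ω
Z = 3.80 − j4.80 Ω
|Z| = √(3.80² + 4.80²) = 6.12 Ω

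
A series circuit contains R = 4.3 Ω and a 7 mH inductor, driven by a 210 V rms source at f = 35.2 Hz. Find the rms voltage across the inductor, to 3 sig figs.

ω = 2πf = 221.2 rad/s
X_L = ωL = 1.55 Ω
Z = 4.30 + j1.55 Ω
|Z| = √(4.30² + 1.55²) = 4.57 Ω
I = V/|Z| = 45.9 A
V_L = I·|Z_L| = 45.9 × 1.55 = 71.1 V

71.1 V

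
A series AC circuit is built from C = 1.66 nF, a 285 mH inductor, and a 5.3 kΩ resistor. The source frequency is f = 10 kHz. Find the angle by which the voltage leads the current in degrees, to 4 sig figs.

ω = 2πf = 62830 rad/s
X_L = ωL = 17910 Ω
X_C = 1/(ωC) = 9588 Ω
Net reactance X = X_L − X_C = 8319 Ω
Z = 5300 + j8319 Ω
|Z| = √(5300² + 8319²) = 9864 Ω
∠Z = arctan(8319/5300) = 57.50°

57.50°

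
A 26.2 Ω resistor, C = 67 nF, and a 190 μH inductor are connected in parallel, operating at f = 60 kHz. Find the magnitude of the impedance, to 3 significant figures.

ω = 2πf = 377000 rad/s
X_L = ωL = 71.6 Ω
X_C = 1/(ωC) = 39.6 Ω
Parallel: admittances add. Y = 1/R + 1/(jωL) + jωC
Y = (0.0382 + j0.0113) S
|Y| = 0.0398 S → |Z| = 1/|Y| = 25.1 Ω, ∠Z = −∠Y = -16.5°

25.1 Ω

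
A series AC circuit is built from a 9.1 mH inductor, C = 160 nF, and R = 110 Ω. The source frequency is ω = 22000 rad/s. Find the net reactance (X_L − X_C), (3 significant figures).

-83.9 Ω

X_L = ωL = 200 Ω
X_C = 1/(ωC) = 284 Ω
X = 200 − 284 = -83.9 Ω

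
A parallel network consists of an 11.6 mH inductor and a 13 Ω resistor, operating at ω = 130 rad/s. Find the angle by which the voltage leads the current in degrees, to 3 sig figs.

83.4°

X_L = ωL = 1.51 Ω
Parallel: admittances add. Y = 1/R + 1/(jωL)
Y = (0.0769 − j0.663) S
|Y| = 0.668 S → |Z| = 1/|Y| = 1.50 Ω, ∠Z = −∠Y = 83.4°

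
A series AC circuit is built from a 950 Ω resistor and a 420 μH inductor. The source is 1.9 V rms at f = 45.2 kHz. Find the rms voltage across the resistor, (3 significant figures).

ω = 2πf = 284000 rad/s
X_L = ωL = 119 Ω
Z = 950 + j119 Ω
|Z| = √(950² + 119²) = 957 Ω
I = V/|Z| = 1.98 mA
V_R = I·|Z_R| = 0.00198 × 950 = 1.89 V

1.89 V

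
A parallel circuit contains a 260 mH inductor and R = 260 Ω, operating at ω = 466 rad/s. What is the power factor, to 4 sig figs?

X_L = ωL = 121.2 Ω
Parallel: admittances add. Y = 1/R + 1/(jωL)
Y = (0.003846 − j0.008254) S
|Y| = 0.009106 S → |Z| = 1/|Y| = 109.8 Ω, ∠Z = −∠Y = 65.01°
cos φ = cos(65.01°) = 0.4224

0.4224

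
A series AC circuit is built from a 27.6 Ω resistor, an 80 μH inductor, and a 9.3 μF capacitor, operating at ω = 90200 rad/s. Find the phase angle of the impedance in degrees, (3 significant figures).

12.3°

X_L = ωL = 7.22 Ω
X_C = 1/(ωC) = 1.19 Ω
Net reactance X = X_L − X_C = 6.02 Ω
Z = 27.6 + j6.02 Ω
|Z| = √(27.6² + 6.02²) = 28.2 Ω
∠Z = arctan(6.02/27.6) = 12.3°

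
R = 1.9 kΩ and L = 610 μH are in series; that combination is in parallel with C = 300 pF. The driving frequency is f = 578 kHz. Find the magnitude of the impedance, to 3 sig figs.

ω = 2πf = 3.632e+06 rad/s
X_L = ωL = 2220 Ω
X_C = 1/(ωC) = 918 Ω
Branch 1 (R+jX_L): Z₁ = 1900 + j2220 Ω, |Z₁| = 2920 Ω
Branch 2 (−jX_C): Z₂ = −j918 Ω
Parallel: Z = Z₁Z₂/(Z₁+Z₂), |Z| = 1160 Ω, ∠Z = -74.9°

1160 Ω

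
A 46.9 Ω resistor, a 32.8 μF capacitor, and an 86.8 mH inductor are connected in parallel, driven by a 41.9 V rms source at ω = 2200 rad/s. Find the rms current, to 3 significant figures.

2.94 A

X_L = ωL = 191 Ω
X_C = 1/(ωC) = 13.9 Ω
Parallel: admittances add. Y = 1/R + 1/(jωL) + jωC
Y = (0.0213 + j0.0669) S
|Y| = 0.0702 S → |Z| = 1/|Y| = 14.2 Ω, ∠Z = −∠Y = -72.3°
I = V/|Z| = 41.9/14.2 = 2.94 A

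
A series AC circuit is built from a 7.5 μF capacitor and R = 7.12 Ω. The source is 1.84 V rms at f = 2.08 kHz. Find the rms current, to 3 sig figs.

148 mA

ω = 2πf = 13070 rad/s
X_C = 1/(ωC) = 10.2 Ω
Z = 7.12 − j10.2 Ω
|Z| = √(7.12² + 10.2²) = 12.4 Ω
I = V/|Z| = 1.84/12.4 = 148 mA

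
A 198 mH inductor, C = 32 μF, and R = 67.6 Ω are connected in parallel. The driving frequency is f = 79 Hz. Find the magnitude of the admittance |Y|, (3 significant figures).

15.9 mS

ω = 2πf = 496.4 rad/s
X_L = ωL = 98.3 Ω
X_C = 1/(ωC) = 63.0 Ω
Parallel: admittances add. Y = 1/R + 1/(jωL) + jωC
Y = (0.0148 + j0.00571) S
|Y| = 0.0159 S → |Z| = 1/|Y| = 63.1 Ω, ∠Z = −∠Y = -21.1°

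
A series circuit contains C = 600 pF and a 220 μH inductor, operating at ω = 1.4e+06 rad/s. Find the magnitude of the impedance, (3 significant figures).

X_L = ωL = 308 Ω
X_C = 1/(ωC) = 1190 Ω
Net reactance X = X_L − X_C = -882 Ω
Z = − j882 Ω
|Z| = √(0² + 882²) = 882 Ω

882 Ω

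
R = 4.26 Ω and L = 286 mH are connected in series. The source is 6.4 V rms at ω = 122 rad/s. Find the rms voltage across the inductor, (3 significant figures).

6.35 V

X_L = ωL = 34.9 Ω
Z = 4.26 + j34.9 Ω
|Z| = √(4.26² + 34.9²) = 35.2 Ω
I = V/|Z| = 182 mA
V_L = I·|Z_L| = 0.182 × 34.9 = 6.35 V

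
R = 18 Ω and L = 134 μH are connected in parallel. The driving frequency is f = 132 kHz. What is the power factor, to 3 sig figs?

ω = 2πf = 829400 rad/s
X_L = ωL = 111 Ω
Parallel: admittances add. Y = 1/R + 1/(jωL)
Y = (0.0556 − j0.00900) S
|Y| = 0.0563 S → |Z| = 1/|Y| = 17.8 Ω, ∠Z = −∠Y = 9.20°
cos φ = cos(9.20°) = 0.987

0.987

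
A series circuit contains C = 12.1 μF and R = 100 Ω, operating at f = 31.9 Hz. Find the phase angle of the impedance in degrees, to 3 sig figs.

-76.4°

ω = 2πf = 200.4 rad/s
X_C = 1/(ωC) = 412 Ω
Z = 100 − j412 Ω
|Z| = √(100² + 412²) = 424 Ω
∠Z = arctan(-412/100) = -76.4°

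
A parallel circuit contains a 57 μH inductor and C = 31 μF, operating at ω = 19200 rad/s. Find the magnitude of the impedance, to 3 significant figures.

X_L = ωL = 1.09 Ω
X_C = 1/(ωC) = 1.68 Ω
Parallel: admittances add. Y = 1/(jωL) + jωC
Y = (0 − j0.319) S
|Y| = 0.319 S → |Z| = 1/|Y| = 3.14 Ω, ∠Z = −∠Y = 90.0°

3.14 Ω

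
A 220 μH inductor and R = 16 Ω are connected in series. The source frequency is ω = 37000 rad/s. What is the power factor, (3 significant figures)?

0.891

X_L = ωL = 8.14 Ω
Z = 16.0 + j8.14 Ω
|Z| = √(16.0² + 8.14²) = 18.0 Ω
∠Z = arctan(8.14/16.0) = 27.0°
cos φ = cos(27.0°) = 0.891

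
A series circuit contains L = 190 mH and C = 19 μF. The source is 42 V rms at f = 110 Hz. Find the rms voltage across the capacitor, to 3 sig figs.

ω = 2πf = 691.2 rad/s
X_L = ωL = 131 Ω
X_C = 1/(ωC) = 76.2 Ω
Net reactance X = X_L − X_C = 55.2 Ω
Z = j55.2 Ω
|Z| = √(0² + 55.2²) = 55.2 Ω
I = V/|Z| = 761 mA
V_C = I·|Z_C| = 0.761 × 76.2 = 58.0 V

58.0 V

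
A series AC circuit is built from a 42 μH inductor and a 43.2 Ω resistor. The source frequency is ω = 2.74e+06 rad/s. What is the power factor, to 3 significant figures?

0.351

X_L = ωL = 115 Ω
Z = 43.2 + j115 Ω
|Z| = √(43.2² + 115²) = 123 Ω
∠Z = arctan(115/43.2) = 69.4°
cos φ = cos(69.4°) = 0.351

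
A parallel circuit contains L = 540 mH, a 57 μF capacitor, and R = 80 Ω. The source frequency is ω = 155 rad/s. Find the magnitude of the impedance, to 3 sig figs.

77.6 Ω

X_L = ωL = 83.7 Ω
X_C = 1/(ωC) = 113 Ω
Parallel: admittances add. Y = 1/R + 1/(jωL) + jωC
Y = (0.0125 − j0.00311) S
|Y| = 0.0129 S → |Z| = 1/|Y| = 77.6 Ω, ∠Z = −∠Y = 14.0°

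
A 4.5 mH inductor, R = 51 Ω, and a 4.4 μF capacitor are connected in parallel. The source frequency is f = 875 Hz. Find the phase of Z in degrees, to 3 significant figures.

ω = 2πf = 5498 rad/s
X_L = ωL = 24.7 Ω
X_C = 1/(ωC) = 41.3 Ω
Parallel: admittances add. Y = 1/R + 1/(jωL) + jωC
Y = (0.0196 − j0.0162) S
|Y| = 0.0255 S → |Z| = 1/|Y| = 39.3 Ω, ∠Z = −∠Y = 39.6°

39.6°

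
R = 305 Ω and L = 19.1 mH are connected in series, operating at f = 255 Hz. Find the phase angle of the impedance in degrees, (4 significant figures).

ω = 2πf = 1602 rad/s
X_L = ωL = 30.60 Ω
Z = 305.0 + j30.60 Ω
|Z| = √(305.0² + 30.60²) = 306.5 Ω
∠Z = arctan(30.60/305.0) = 5.730°

5.730°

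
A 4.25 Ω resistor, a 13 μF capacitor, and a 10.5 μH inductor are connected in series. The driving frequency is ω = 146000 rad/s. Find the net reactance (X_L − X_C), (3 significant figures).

1.01 Ω

X_L = ωL = 1.53 Ω
X_C = 1/(ωC) = 0.527 Ω
X = 1.53 − 0.527 = 1.01 Ω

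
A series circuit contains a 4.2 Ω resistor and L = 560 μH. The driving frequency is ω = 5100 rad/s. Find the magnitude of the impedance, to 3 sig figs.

5.08 Ω

X_L = ωL = 2.86 Ω
Z = 4.20 + j2.86 Ω
|Z| = √(4.20² + 2.86²) = 5.08 Ω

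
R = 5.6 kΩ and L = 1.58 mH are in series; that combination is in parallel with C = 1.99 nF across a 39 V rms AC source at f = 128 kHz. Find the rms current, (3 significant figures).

ω = 2πf = 804200 rad/s
X_L = ωL = 1270 Ω
X_C = 1/(ωC) = 625 Ω
Branch 1 (R+jX_L): Z₁ = 5600 + j1270 Ω, |Z₁| = 5740 Ω
Branch 2 (−jX_C): Z₂ = −j625 Ω
Parallel: Z = Z₁Z₂/(Z₁+Z₂), |Z| = 636 Ω, ∠Z = -83.8°
I = V/|Z| = 39/636 = 61.3 mA

61.3 mA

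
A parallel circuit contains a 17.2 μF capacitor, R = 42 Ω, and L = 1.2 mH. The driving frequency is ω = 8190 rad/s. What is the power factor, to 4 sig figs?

0.5199

X_L = ωL = 9.828 Ω
X_C = 1/(ωC) = 7.099 Ω
Parallel: admittances add. Y = 1/R + 1/(jωL) + jωC
Y = (0.02381 + j0.03912) S
|Y| = 0.04579 S → |Z| = 1/|Y| = 21.84 Ω, ∠Z = −∠Y = -58.67°
cos φ = cos(-58.67°) = 0.5199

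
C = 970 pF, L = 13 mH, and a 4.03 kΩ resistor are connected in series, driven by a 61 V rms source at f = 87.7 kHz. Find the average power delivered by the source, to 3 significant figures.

ω = 2πf = 551000 rad/s
X_L = ωL = 7160 Ω
X_C = 1/(ωC) = 1870 Ω
Net reactance X = X_L − X_C = 5290 Ω
Z = 4030 + j5290 Ω
|Z| = √(4030² + 5290²) = 6650 Ω
∠Z = arctan(5290/4030) = 52.7°
I = V/|Z| = 9.17 mA
P = VI cos φ = 61 × 0.00917 × cos(52.7°) = 339 mW

339 mW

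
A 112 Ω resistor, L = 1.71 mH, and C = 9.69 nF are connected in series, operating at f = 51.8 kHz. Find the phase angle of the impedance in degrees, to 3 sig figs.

ω = 2πf = 325500 rad/s
X_L = ωL = 557 Ω
X_C = 1/(ωC) = 317 Ω
Net reactance X = X_L − X_C = 239 Ω
Z = 112 + j239 Ω
|Z| = √(112² + 239²) = 264 Ω
∠Z = arctan(239/112) = 64.9°

64.9°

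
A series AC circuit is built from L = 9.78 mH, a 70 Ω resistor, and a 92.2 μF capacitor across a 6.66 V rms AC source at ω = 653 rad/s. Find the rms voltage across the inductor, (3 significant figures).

0.601 V

X_L = ωL = 6.39 Ω
X_C = 1/(ωC) = 16.6 Ω
Net reactance X = X_L − X_C = -10.2 Ω
Z = 70.0 − j10.2 Ω
|Z| = √(70.0² + 10.2²) = 70.7 Ω
I = V/|Z| = 94.1 mA
V_L = I·|Z_L| = 0.0941 × 6.39 = 0.601 V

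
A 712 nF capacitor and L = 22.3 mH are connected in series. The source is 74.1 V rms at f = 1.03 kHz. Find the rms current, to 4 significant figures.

1.019 A

ω = 2πf = 6472 rad/s
X_L = ωL = 144.3 Ω
X_C = 1/(ωC) = 217.0 Ω
Net reactance X = X_L − X_C = -72.70 Ω
Z = − j72.70 Ω
|Z| = √(0² + 72.70²) = 72.70 Ω
I = V/|Z| = 74.1/72.70 = 1.019 A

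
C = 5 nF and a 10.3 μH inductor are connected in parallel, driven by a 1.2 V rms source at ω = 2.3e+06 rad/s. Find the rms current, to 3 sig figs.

X_L = ωL = 23.7 Ω
X_C = 1/(ωC) = 87.0 Ω
Parallel: admittances add. Y = 1/(jωL) + jωC
Y = (0 − j0.0307) S
|Y| = 0.0307 S → |Z| = 1/|Y| = 32.6 Ω, ∠Z = −∠Y = 90.0°
I = V/|Z| = 1.2/32.6 = 36.9 mA

36.9 mA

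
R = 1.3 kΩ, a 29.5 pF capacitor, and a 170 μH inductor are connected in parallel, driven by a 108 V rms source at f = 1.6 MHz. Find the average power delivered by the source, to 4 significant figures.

8.972 W

ω = 2πf = 1.005e+07 rad/s
X_L = ωL = 1709 Ω
X_C = 1/(ωC) = 3372 Ω
Parallel: admittances add. Y = 1/R + 1/(jωL) + jωC
Y = (0.0007692 − j0.0002886) S
|Y| = 0.0008216 S → |Z| = 1/|Y| = 1217 Ω, ∠Z = −∠Y = 20.56°
I = V/|Z| = 88.73 mA
P = VI cos φ = 108 × 0.08873 × cos(20.56°) = 8.972 W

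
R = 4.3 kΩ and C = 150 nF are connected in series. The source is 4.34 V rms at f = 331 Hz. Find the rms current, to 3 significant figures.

ω = 2πf = 2080 rad/s
X_C = 1/(ωC) = 3210 Ω
Z = 4300 − j3210 Ω
|Z| = √(4300² + 3210²) = 5360 Ω
I = V/|Z| = 4.34/5360 = 809 μA

809 μA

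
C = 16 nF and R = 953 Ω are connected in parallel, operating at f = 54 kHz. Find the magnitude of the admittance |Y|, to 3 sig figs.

5.53 mS

ω = 2πf = 339300 rad/s
X_C = 1/(ωC) = 184 Ω
Parallel: admittances add. Y = 1/R + jωC
Y = (0.00105 + j0.00543) S
|Y| = 0.00553 S → |Z| = 1/|Y| = 181 Ω, ∠Z = −∠Y = -79.1°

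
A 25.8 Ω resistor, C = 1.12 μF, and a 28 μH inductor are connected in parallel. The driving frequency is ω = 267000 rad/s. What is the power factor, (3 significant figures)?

0.228

X_L = ωL = 7.48 Ω
X_C = 1/(ωC) = 3.34 Ω
Parallel: admittances add. Y = 1/R + 1/(jωL) + jωC
Y = (0.0388 + j0.165) S
|Y| = 0.170 S → |Z| = 1/|Y| = 5.89 Ω, ∠Z = −∠Y = -76.8°
cos φ = cos(-76.8°) = 0.228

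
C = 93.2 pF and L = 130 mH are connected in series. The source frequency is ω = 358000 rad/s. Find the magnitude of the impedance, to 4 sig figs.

X_L = ωL = 46540 Ω
X_C = 1/(ωC) = 29970 Ω
Net reactance X = X_L − X_C = 16570 Ω
Z = j16570 Ω
|Z| = √(0² + 16570²) = 16570 Ω

16570 Ω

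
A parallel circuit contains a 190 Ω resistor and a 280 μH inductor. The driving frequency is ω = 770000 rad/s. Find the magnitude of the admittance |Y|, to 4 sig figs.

X_L = ωL = 215.6 Ω
Parallel: admittances add. Y = 1/R + 1/(jωL)
Y = (0.005263 − j0.004638) S
|Y| = 0.007015 S → |Z| = 1/|Y| = 142.5 Ω, ∠Z = −∠Y = 41.39°

7.015 mS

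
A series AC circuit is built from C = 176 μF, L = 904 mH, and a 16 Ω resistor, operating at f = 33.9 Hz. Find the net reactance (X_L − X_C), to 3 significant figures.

ω = 2πf = 213.0 rad/s
X_L = ωL = 193 Ω
X_C = 1/(ωC) = 26.7 Ω
X = 193 − 26.7 = 166 Ω

166 Ω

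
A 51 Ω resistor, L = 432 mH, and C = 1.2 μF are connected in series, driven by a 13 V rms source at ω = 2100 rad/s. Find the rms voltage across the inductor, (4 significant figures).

22.99 V

X_L = ωL = 907.2 Ω
X_C = 1/(ωC) = 396.8 Ω
Net reactance X = X_L − X_C = 510.4 Ω
Z = 51.00 + j510.4 Ω
|Z| = √(51.00² + 510.4²) = 512.9 Ω
I = V/|Z| = 25.35 mA
V_L = I·|Z_L| = 0.02535 × 907.2 = 22.99 V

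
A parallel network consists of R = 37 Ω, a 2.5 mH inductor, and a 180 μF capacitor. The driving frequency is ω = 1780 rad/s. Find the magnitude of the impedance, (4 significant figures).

10.06 Ω

X_L = ωL = 4.450 Ω
X_C = 1/(ωC) = 3.121 Ω
Parallel: admittances add. Y = 1/R + 1/(jωL) + jωC
Y = (0.02703 + j0.09568) S
|Y| = 0.09942 S → |Z| = 1/|Y| = 10.06 Ω, ∠Z = −∠Y = -74.23°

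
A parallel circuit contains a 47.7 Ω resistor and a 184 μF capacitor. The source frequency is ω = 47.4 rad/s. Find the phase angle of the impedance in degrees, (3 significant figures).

-22.6°

X_C = 1/(ωC) = 115 Ω
Parallel: admittances add. Y = 1/R + jωC
Y = (0.0210 + j0.00872) S
|Y| = 0.0227 S → |Z| = 1/|Y| = 44.0 Ω, ∠Z = −∠Y = -22.6°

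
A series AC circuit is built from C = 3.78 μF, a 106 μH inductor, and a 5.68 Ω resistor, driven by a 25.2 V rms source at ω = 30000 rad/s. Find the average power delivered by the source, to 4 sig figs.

56.31 W

X_L = ωL = 3.180 Ω
X_C = 1/(ωC) = 8.818 Ω
Net reactance X = X_L − X_C = -5.638 Ω
Z = 5.680 − j5.638 Ω
|Z| = √(5.680² + 5.638²) = 8.003 Ω
∠Z = arctan(-5.638/5.680) = -44.79°
I = V/|Z| = 3.149 A
P = VI cos φ = 25.2 × 3.149 × cos(-44.79°) = 56.31 W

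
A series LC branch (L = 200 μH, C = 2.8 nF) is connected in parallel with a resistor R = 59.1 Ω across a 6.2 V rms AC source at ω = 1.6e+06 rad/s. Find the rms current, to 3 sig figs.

123 mA

X_L = ωL = 320 Ω
X_C = 1/(ωC) = 223 Ω
Branch 1: Z₁ = R = 59.1 Ω
Branch 2 (series LC): Z₂ = j(X_L − X_C) = j96.8 Ω
Parallel: Z = Z₁Z₂/(Z₁+Z₂), |Z| = 50.4 Ω, ∠Z = 31.4°
I = V/|Z| = 6.2/50.4 = 123 mA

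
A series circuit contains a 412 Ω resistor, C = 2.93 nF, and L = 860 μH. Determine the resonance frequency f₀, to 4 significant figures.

100.3 kHz

ω₀ = 1/√(LC) = 1/√(0.00086 × 2.93e-09) = 630000 rad/s
f₀ = ω₀/(2π) = 100.3 kHz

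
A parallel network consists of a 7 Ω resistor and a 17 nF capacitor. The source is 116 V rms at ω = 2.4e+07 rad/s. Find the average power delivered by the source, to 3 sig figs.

1.92 kW

X_C = 1/(ωC) = 2.45 Ω
Parallel: admittances add. Y = 1/R + jωC
Y = (0.143 + j0.408) S
|Y| = 0.432 S → |Z| = 1/|Y| = 2.31 Ω, ∠Z = −∠Y = -70.7°
I = V/|Z| = 50.1 A
P = VI cos φ = 116 × 50.1 × cos(-70.7°) = 1.92 kW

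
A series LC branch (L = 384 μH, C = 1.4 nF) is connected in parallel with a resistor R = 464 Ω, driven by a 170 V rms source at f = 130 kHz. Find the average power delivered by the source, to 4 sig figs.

62.28 W

ω = 2πf = 816800 rad/s
X_L = ωL = 313.7 Ω
X_C = 1/(ωC) = 874.5 Ω
Branch 1: Z₁ = R = 464.0 Ω
Branch 2 (series LC): Z₂ = j(X_L − X_C) = −j560.8 Ω
Parallel: Z = Z₁Z₂/(Z₁+Z₂), |Z| = 357.5 Ω, ∠Z = -39.60°
I = V/|Z| = 475.5 mA
P = VI cos φ = 170 × 0.4755 × cos(-39.60°) = 62.28 W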